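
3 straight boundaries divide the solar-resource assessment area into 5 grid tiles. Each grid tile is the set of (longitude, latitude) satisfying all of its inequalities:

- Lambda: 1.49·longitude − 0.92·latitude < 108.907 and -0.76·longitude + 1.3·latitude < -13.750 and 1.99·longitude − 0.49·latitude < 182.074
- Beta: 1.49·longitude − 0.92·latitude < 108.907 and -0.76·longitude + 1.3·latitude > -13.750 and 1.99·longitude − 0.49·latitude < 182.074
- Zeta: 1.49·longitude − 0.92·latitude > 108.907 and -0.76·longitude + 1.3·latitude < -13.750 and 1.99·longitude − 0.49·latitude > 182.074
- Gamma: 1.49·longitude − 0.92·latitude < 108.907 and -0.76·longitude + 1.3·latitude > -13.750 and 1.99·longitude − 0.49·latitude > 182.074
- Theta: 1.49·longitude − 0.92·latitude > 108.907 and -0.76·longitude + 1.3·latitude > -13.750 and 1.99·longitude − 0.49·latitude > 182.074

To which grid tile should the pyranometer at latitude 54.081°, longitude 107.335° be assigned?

Theta

1.49·107.335 − 0.92·54.081 = 110.175, which is > 108.907
-0.76·107.335 + 1.3·54.081 = -11.269, which is > -13.750
1.99·107.335 − 0.49·54.081 = 187.097, which is > 182.074
This sign pattern matches Theta.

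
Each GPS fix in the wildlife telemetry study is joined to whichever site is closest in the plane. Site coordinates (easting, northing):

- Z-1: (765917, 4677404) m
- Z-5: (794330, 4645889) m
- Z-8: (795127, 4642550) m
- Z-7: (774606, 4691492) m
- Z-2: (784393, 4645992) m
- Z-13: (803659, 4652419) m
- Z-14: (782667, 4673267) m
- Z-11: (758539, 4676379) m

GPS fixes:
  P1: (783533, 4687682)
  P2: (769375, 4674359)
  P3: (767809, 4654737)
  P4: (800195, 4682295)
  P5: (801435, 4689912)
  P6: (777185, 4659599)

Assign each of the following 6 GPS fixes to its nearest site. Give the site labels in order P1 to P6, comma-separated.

P1 → Z-7 (d²=94207429.00)
P2 → Z-1 (d²=21229789.00)
P3 → Z-2 (d²=351504081.00)
P4 → Z-14 (d²=388735568.00)
P5 → Z-14 (d²=629293849.00)
P6 → Z-14 (d²=216866548.00)

Z-7, Z-1, Z-2, Z-14, Z-14, Z-14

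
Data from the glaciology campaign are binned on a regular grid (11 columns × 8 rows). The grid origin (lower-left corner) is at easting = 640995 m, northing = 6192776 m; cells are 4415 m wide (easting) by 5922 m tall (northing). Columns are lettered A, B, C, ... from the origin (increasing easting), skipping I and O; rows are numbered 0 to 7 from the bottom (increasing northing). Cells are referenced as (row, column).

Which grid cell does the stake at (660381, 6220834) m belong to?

Column index: ⌊(660381 − 640995) / 4415⌋ = ⌊4.391⌋ = 4 → column E
Row offset from origin: ⌊(6220834 − 6192776) / 5922⌋ = ⌊4.738⌋ = 4 → row 4

(4, E)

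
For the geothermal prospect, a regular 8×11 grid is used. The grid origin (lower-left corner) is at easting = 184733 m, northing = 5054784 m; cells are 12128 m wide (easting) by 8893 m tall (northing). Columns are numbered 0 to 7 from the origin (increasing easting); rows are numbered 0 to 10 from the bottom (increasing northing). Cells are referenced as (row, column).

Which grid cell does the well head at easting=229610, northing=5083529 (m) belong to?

Column index: ⌊(229610 − 184733) / 12128⌋ = ⌊3.700⌋ = 3
Row offset from origin: ⌊(5083529 − 5054784) / 8893⌋ = ⌊3.232⌋ = 3 → row 3

(3, 3)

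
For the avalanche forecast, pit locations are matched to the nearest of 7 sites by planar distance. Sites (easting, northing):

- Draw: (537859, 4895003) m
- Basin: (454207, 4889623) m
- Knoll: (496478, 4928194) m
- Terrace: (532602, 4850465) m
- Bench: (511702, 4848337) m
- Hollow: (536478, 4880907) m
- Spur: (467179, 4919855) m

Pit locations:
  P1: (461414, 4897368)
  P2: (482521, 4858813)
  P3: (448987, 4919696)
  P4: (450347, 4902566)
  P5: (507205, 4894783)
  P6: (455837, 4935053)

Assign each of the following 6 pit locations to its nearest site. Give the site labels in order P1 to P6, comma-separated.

Basin, Bench, Spur, Basin, Draw, Spur

P1 → Basin (d²=111925874.00)
P2 → Bench (d²=961277337.00)
P3 → Spur (d²=330974145.00)
P4 → Basin (d²=182420849.00)
P5 → Draw (d²=939716116.00)
P6 → Spur (d²=359620168.00)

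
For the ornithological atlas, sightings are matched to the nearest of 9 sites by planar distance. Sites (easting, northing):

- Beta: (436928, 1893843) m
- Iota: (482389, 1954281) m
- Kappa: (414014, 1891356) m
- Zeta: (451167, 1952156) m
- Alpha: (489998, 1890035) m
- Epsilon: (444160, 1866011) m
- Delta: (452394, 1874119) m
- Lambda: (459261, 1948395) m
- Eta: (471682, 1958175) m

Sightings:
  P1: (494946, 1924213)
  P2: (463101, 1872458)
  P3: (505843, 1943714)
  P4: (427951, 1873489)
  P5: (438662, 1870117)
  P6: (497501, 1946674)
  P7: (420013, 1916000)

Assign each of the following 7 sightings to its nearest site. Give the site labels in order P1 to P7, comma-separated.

P1 → Iota (d²=1061762873.00)
P2 → Delta (d²=117398770.00)
P3 → Iota (d²=661751605.00)
P4 → Epsilon (d²=318652165.00)
P5 → Epsilon (d²=47087240.00)
P6 → Iota (d²=286238993.00)
P7 → Kappa (d²=643314737.00)

Iota, Delta, Iota, Epsilon, Epsilon, Iota, Kappa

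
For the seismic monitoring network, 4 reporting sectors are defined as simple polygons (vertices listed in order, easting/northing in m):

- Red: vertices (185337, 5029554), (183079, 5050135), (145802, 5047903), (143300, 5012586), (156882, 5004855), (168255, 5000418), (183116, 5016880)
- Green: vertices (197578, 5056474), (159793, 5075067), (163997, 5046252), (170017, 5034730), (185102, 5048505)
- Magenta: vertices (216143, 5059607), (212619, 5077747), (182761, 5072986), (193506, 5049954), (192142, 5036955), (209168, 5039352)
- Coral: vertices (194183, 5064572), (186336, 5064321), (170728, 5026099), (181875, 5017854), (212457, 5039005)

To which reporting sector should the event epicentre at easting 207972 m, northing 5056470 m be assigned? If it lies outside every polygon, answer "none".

Magenta

Cast a ray rightward from (207972, 5056470). For each polygon, the edges (by vertex number in listed order) whose endpoints lie on opposite sides of northing = 5056470, where each meets that height, and whether that is right or left of the point:
Red: no edge straddles that height → 0 crossings.
Green: 2–3 at easting≈162506.2 (left), 5–1 at easting≈197571.7 (left) → 0 crossings.
Magenta: 3–4 at easting≈190466.1 (left), 6–1 at easting≈215062.7 (right) → 1 crossing.
Coral: 2–3 at easting≈183130.0 (left), 5–1 at easting≈199973.9 (left) → 0 crossings.
Only Magenta has an odd count, so the point is inside Magenta.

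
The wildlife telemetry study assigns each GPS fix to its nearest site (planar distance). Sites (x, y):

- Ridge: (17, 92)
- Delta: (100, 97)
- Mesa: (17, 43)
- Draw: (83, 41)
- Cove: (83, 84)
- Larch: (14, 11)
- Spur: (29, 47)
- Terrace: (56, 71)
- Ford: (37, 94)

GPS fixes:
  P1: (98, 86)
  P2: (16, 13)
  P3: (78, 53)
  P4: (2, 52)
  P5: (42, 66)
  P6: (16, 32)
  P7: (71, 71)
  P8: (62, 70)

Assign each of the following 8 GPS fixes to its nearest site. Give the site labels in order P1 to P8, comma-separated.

P1 → Delta (d²=125.00)
P2 → Larch (d²=8.00)
P3 → Draw (d²=169.00)
P4 → Mesa (d²=306.00)
P5 → Terrace (d²=221.00)
P6 → Mesa (d²=122.00)
P7 → Terrace (d²=225.00)
P8 → Terrace (d²=37.00)

Delta, Larch, Draw, Mesa, Terrace, Mesa, Terrace, Terrace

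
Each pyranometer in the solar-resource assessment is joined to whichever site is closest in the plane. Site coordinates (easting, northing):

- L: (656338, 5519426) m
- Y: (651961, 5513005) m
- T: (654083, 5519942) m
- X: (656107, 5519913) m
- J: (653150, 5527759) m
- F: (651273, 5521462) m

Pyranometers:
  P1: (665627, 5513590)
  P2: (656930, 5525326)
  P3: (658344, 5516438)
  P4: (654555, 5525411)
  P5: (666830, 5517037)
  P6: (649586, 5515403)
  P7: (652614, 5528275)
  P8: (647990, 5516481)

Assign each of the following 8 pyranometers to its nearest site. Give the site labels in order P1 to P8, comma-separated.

L, J, L, J, L, Y, J, Y

P1 → L (d²=120344417.00)
P2 → J (d²=20207889.00)
P3 → L (d²=12952180.00)
P4 → J (d²=7487129.00)
P5 → L (d²=115789385.00)
P6 → Y (d²=11391029.00)
P7 → J (d²=553552.00)
P8 → Y (d²=27851417.00)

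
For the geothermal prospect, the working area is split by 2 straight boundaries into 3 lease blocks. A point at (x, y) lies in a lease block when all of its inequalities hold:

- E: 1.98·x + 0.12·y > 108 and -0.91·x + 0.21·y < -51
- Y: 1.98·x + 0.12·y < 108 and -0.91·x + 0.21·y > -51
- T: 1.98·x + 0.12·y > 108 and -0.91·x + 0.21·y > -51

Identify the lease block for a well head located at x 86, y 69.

E

1.98·86 + 0.12·69 = 178.560, which is > 108
-0.91·86 + 0.21·69 = -63.770, which is < -51
This sign pattern matches E.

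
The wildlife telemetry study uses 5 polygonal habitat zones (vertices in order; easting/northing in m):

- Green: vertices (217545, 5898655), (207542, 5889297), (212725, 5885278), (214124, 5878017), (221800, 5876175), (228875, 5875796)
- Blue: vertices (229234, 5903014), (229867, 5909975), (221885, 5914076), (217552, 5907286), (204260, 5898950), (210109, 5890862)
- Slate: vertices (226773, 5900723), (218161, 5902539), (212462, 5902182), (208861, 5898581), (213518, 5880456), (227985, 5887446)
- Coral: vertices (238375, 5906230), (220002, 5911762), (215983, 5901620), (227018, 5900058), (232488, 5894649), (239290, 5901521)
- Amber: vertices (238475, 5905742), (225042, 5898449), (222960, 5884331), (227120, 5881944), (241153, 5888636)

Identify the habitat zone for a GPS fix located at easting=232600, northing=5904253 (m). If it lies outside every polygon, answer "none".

Cast a ray rightward from (232600, 5904253). For each polygon, the edges (by vertex number in listed order) whose endpoints lie on opposite sides of northing = 5904253, where each meets that height, and whether that is right or left of the point:
Green: no edge straddles that height → 0 crossings.
Blue: 1–2 at easting≈229346.7 (left), 4–5 at easting≈212715.8 (left) → 0 crossings.
Slate: no edge straddles that height → 0 crossings.
Coral: 2–3 at easting≈217026.4 (left), 6–1 at easting≈238759.1 (right) → 1 crossing.
Amber: 1–2 at easting≈235732.4 (right), 5–1 at easting≈238708.1 (right) → 2 crossings.
Only Coral has an odd count, so the point is inside Coral.

Coral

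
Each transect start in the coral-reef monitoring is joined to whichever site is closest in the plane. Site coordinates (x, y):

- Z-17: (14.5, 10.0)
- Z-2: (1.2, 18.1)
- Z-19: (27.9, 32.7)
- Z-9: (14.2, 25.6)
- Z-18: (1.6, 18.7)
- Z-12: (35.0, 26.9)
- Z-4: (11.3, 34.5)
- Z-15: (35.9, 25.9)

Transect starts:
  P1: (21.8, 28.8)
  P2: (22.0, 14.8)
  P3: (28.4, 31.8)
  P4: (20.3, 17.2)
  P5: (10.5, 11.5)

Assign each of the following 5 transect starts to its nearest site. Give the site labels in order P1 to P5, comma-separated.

P1 → Z-19 (d²=52.42)
P2 → Z-17 (d²=79.29)
P3 → Z-19 (d²=1.06)
P4 → Z-17 (d²=85.48)
P5 → Z-17 (d²=18.25)

Z-19, Z-17, Z-19, Z-17, Z-17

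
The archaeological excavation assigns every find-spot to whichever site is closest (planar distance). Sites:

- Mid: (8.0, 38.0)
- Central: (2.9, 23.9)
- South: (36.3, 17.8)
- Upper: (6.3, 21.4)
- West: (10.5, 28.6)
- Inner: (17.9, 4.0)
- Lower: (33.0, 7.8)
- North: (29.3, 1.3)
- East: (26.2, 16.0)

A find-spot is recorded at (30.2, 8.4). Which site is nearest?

Lower

Squared distances to each site:
Mid: 1369.000; Central: 985.540; South: 125.570; Upper: 740.210; West: 796.130; Inner: 170.650; Lower: 8.200; North: 51.220; East: 73.760.
Minimum at Lower.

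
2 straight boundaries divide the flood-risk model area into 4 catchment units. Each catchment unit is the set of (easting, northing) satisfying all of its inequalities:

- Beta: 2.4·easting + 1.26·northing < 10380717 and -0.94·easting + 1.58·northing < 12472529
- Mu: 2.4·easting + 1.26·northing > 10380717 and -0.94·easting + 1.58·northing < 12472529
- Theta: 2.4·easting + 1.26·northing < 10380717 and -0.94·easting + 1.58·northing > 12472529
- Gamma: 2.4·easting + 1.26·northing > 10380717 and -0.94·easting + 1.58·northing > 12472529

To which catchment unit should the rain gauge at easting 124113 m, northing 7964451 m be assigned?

Beta

2.4·124113 + 1.26·7964451 = 10333079.460, which is < 10380717
-0.94·124113 + 1.58·7964451 = 12467166.360, which is < 12472529
This sign pattern matches Beta.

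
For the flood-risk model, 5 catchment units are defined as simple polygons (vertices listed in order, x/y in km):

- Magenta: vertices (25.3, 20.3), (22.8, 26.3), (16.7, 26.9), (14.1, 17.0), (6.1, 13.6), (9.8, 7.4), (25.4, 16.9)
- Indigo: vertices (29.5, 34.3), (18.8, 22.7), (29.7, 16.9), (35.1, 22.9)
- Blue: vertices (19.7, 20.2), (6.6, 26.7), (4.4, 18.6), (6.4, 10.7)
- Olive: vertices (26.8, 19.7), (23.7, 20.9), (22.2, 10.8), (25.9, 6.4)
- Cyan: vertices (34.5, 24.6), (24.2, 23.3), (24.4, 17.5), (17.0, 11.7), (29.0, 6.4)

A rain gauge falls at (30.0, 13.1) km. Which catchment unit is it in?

Cyan

Cast a ray rightward from (30.0, 13.1). For each polygon, the edges (by vertex number in listed order) whose endpoints lie on opposite sides of y = 13.1, where each meets that height, and whether that is right or left of the point:
Magenta: 5–6 at x≈6.40 (left), 6–7 at x≈19.16 (left) → 0 crossings.
Indigo: no edge straddles that height → 0 crossings.
Blue: 3–4 at x≈5.79 (left), 4–1 at x≈9.76 (left) → 0 crossings.
Olive: 2–3 at x≈22.54 (left), 4–1 at x≈26.35 (left) → 0 crossings.
Cyan: 3–4 at x≈18.79 (left), 5–1 at x≈31.02 (right) → 1 crossing.
Only Cyan has an odd count, so the point is inside Cyan.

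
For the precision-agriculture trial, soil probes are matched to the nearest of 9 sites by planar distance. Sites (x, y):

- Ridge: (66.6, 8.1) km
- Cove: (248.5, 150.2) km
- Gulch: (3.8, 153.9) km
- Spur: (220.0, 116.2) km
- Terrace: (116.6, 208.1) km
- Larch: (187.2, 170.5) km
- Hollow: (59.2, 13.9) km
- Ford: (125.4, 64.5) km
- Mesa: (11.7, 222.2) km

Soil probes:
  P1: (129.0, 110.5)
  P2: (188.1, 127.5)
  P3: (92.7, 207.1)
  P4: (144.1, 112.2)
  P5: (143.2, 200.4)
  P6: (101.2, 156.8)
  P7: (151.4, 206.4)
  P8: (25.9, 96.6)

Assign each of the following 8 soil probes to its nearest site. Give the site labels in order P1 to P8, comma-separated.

Ford, Spur, Terrace, Ford, Terrace, Terrace, Terrace, Gulch

P1 → Ford (d²=2128.96)
P2 → Spur (d²=1145.30)
P3 → Terrace (d²=572.21)
P4 → Ford (d²=2624.98)
P5 → Terrace (d²=766.85)
P6 → Terrace (d²=2868.85)
P7 → Terrace (d²=1213.93)
P8 → Gulch (d²=3771.70)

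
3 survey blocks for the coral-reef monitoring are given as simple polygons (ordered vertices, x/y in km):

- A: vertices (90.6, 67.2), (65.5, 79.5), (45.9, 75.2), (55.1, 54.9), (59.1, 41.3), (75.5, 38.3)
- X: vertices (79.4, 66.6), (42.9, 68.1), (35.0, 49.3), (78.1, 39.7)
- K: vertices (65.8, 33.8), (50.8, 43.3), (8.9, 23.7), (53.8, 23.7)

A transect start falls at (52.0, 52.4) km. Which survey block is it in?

Cast a ray rightward from (52.0, 52.4). For each polygon, the edges (by vertex number in listed order) whose endpoints lie on opposite sides of y = 52.4, where each meets that height, and whether that is right or left of the point:
A: 4–5 at x≈55.84 (right), 6–1 at x≈82.87 (right) → 2 crossings.
X: 2–3 at x≈36.30 (left), 4–1 at x≈78.71 (right) → 1 crossing.
K: no edge straddles that height → 0 crossings.
Only X has an odd count, so the point is inside X.

X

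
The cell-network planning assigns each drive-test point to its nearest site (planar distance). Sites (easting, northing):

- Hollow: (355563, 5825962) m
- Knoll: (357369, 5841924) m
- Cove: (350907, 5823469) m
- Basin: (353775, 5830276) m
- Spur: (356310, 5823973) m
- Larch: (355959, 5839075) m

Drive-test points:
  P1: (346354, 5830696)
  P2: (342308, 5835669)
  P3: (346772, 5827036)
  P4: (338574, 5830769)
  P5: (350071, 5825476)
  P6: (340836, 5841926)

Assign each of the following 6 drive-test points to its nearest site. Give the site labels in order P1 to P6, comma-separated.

P1 → Basin (d²=55247641.00)
P2 → Basin (d²=160576538.00)
P3 → Cove (d²=29821714.00)
P4 → Cove (d²=205392889.00)
P5 → Cove (d²=4726945.00)
P6 → Larch (d²=236833330.00)

Basin, Basin, Cove, Cove, Cove, Larch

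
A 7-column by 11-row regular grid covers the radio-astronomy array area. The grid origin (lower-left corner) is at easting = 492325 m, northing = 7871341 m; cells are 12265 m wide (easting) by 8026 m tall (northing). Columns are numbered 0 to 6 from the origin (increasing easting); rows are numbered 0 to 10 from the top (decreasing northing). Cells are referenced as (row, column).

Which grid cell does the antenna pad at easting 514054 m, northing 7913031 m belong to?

Column index: ⌊(514054 − 492325) / 12265⌋ = ⌊1.772⌋ = 1
Row offset from origin: ⌊(7913031 − 7871341) / 8026⌋ = ⌊5.194⌋ = 5 → row 5 (counted from top)

(5, 1)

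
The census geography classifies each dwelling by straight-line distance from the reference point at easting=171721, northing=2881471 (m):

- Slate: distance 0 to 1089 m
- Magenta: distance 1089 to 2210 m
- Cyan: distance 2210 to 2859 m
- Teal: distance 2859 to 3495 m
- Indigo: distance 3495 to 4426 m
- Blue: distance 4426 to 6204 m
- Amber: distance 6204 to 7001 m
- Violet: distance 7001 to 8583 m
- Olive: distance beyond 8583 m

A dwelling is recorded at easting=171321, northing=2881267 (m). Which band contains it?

Slate

Distance = √((171321−171721)² + (2881267−2881471)²) = √(160000.000 + 41616.000) = 449.017 m.
0 ≤ 449.017 < 1089 → Slate.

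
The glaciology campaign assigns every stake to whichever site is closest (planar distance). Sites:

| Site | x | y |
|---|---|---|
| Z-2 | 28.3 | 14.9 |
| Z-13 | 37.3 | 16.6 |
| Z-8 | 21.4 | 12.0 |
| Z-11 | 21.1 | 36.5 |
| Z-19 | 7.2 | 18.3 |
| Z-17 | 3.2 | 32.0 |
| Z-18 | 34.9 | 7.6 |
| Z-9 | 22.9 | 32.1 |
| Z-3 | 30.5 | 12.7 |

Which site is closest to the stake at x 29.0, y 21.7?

Squared distances to each site:
Z-2: 46.730; Z-13: 94.900; Z-8: 151.850; Z-11: 281.450; Z-19: 486.800; Z-17: 771.730; Z-18: 233.620; Z-9: 145.370; Z-3: 83.250.
Minimum at Z-2.

Z-2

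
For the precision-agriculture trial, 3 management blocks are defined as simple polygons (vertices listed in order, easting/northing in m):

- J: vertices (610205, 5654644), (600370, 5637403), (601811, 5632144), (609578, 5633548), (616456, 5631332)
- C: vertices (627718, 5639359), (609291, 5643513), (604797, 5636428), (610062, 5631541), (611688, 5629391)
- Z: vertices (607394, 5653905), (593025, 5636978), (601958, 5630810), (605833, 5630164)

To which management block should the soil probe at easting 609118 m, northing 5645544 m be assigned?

J

Cast a ray rightward from (609118, 5645544). For each polygon, the edges (by vertex number in listed order) whose endpoints lie on opposite sides of northing = 5645544, where each meets that height, and whether that is right or left of the point:
J: 1–2 at easting≈605014.0 (left), 5–1 at easting≈612645.1 (right) → 1 crossing.
C: no edge straddles that height → 0 crossings.
Z: 1–2 at easting≈600296.5 (left), 4–1 at easting≈606844.3 (left) → 0 crossings.
Only J has an odd count, so the point is inside J.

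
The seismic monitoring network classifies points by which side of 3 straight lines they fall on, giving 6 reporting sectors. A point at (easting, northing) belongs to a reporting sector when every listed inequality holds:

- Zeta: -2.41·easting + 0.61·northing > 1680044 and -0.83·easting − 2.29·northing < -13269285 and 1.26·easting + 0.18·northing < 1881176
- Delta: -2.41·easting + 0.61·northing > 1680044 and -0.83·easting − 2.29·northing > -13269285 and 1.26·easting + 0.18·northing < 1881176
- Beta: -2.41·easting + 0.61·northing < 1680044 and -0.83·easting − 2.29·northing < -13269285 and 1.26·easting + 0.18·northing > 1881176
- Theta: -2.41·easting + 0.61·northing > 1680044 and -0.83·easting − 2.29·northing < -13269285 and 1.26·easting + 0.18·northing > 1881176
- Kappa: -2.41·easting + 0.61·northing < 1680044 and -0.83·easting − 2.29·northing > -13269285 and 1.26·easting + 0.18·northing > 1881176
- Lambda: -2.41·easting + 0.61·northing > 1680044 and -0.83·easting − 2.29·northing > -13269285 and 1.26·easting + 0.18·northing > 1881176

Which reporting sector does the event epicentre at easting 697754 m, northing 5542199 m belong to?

-2.41·697754 + 0.61·5542199 = 1699154.250, which is > 1680044
-0.83·697754 − 2.29·5542199 = -13270771.530, which is < -13269285
1.26·697754 + 0.18·5542199 = 1876765.860, which is < 1881176
This sign pattern matches Zeta.

Zeta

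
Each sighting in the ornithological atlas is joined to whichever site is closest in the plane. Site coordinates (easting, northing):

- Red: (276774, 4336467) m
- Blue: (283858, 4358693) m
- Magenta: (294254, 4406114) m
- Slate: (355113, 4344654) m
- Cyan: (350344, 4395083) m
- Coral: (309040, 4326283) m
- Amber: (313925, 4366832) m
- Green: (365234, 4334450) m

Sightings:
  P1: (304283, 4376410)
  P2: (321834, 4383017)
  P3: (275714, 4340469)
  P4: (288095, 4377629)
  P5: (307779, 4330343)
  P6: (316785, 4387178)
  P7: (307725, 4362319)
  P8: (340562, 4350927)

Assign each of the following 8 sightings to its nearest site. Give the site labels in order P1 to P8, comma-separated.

Amber, Amber, Red, Blue, Coral, Amber, Amber, Slate

P1 → Amber (d²=184706248.00)
P2 → Amber (d²=324506506.00)
P3 → Red (d²=17139604.00)
P4 → Blue (d²=376524265.00)
P5 → Coral (d²=18073721.00)
P6 → Amber (d²=422139316.00)
P7 → Amber (d²=58807169.00)
P8 → Slate (d²=251082130.00)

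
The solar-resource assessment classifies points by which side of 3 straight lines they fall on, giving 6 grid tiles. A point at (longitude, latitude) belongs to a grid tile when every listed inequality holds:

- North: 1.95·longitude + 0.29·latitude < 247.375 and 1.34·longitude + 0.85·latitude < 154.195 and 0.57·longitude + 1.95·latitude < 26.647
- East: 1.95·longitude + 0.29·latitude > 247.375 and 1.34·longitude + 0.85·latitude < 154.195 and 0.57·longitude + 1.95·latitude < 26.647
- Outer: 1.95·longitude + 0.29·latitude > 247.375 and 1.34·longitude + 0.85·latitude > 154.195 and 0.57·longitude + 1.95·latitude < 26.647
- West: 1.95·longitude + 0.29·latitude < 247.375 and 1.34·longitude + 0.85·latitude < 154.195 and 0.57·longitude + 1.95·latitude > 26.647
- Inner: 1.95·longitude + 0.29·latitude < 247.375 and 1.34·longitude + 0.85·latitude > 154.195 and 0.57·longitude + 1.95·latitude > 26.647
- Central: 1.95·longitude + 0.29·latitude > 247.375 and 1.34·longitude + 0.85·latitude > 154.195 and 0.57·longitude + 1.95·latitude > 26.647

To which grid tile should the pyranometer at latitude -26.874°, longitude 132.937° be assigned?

Outer

1.95·132.937 + 0.29·-26.874 = 251.434, which is > 247.375
1.34·132.937 + 0.85·-26.874 = 155.293, which is > 154.195
0.57·132.937 + 1.95·-26.874 = 23.370, which is < 26.647
This sign pattern matches Outer.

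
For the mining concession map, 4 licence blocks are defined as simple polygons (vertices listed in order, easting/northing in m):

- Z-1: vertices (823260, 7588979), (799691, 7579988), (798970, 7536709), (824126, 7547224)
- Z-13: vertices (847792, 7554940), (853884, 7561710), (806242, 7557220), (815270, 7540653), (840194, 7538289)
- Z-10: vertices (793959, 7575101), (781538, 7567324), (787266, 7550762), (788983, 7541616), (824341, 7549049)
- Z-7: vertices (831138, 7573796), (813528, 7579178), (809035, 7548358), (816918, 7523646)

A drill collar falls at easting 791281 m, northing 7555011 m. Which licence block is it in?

Cast a ray rightward from (791281, 7555011). For each polygon, the edges (by vertex number in listed order) whose endpoints lie on opposite sides of northing = 7555011, where each meets that height, and whether that is right or left of the point:
Z-1: 2–3 at easting≈799274.9 (right), 4–1 at easting≈823964.5 (right) → 2 crossings.
Z-13: 1–2 at easting≈847855.9 (right), 3–4 at easting≈807445.8 (right) → 2 crossings.
Z-10: 2–3 at easting≈785796.5 (left), 5–1 at easting≈817388.1 (right) → 1 crossing.
Z-7: 2–3 at easting≈810004.9 (right), 4–1 at easting≈825811.5 (right) → 2 crossings.
Only Z-10 has an odd count, so the point is inside Z-10.

Z-10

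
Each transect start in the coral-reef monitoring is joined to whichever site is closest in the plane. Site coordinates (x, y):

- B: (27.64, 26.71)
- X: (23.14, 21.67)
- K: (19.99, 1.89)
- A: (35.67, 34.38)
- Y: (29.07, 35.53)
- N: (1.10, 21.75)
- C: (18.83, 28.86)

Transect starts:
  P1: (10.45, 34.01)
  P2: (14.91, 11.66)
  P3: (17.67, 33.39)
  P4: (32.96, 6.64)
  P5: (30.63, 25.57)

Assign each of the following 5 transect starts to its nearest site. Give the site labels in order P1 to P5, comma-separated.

P1 → C (d²=96.75)
P2 → K (d²=121.26)
P3 → C (d²=21.87)
P4 → K (d²=190.78)
P5 → B (d²=10.24)

C, K, C, K, B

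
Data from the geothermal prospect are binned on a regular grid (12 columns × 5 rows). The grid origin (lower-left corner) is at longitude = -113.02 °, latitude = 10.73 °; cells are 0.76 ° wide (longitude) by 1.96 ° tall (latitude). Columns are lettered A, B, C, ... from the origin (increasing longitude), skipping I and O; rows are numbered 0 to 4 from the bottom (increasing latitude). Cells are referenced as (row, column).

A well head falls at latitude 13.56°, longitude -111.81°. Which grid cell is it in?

Column index: ⌊(-111.81 − -113.02) / 0.76⌋ = ⌊1.592⌋ = 1 → column B
Row offset from origin: ⌊(13.56 − 10.73) / 1.96⌋ = ⌊1.444⌋ = 1 → row 1

(1, B)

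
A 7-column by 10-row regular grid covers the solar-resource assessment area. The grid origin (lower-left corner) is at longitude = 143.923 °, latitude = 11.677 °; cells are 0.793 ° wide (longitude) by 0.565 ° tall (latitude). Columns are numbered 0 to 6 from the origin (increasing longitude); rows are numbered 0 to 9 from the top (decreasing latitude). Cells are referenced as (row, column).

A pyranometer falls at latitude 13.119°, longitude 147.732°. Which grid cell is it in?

(7, 4)

Column index: ⌊(147.732 − 143.923) / 0.793⌋ = ⌊4.803⌋ = 4
Row offset from origin: ⌊(13.119 − 11.677) / 0.565⌋ = ⌊2.552⌋ = 2 → row 7 (counted from top)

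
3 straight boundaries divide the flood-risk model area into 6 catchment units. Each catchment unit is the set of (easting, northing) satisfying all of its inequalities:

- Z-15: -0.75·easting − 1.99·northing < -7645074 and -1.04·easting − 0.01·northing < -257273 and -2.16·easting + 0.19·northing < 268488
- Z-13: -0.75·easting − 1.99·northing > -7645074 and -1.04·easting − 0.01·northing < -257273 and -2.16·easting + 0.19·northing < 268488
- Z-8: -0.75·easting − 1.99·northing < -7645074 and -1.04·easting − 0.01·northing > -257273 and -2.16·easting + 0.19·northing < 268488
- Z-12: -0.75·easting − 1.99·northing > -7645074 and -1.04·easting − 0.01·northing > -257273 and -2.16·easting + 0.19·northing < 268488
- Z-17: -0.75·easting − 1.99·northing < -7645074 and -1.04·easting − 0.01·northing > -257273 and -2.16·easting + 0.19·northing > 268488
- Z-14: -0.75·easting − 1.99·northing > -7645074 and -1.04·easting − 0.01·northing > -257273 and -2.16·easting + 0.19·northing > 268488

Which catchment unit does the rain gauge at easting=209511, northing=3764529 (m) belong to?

Z-8

-0.75·209511 − 1.99·3764529 = -7648545.960, which is < -7645074
-1.04·209511 − 0.01·3764529 = -255536.730, which is > -257273
-2.16·209511 + 0.19·3764529 = 262716.750, which is < 268488
This sign pattern matches Z-8.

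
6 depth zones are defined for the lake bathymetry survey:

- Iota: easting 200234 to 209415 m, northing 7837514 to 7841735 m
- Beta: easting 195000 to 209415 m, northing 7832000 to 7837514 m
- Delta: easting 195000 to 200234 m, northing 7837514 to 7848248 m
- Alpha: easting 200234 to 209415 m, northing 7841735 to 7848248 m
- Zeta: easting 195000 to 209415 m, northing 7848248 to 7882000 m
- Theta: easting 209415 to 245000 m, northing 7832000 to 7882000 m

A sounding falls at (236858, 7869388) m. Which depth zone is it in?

Theta

The point has easting = 236858 and northing = 7869388.
Only Theta satisfies 209415 ≤ easting ≤ 245000 and 7832000 ≤ northing ≤ 7882000.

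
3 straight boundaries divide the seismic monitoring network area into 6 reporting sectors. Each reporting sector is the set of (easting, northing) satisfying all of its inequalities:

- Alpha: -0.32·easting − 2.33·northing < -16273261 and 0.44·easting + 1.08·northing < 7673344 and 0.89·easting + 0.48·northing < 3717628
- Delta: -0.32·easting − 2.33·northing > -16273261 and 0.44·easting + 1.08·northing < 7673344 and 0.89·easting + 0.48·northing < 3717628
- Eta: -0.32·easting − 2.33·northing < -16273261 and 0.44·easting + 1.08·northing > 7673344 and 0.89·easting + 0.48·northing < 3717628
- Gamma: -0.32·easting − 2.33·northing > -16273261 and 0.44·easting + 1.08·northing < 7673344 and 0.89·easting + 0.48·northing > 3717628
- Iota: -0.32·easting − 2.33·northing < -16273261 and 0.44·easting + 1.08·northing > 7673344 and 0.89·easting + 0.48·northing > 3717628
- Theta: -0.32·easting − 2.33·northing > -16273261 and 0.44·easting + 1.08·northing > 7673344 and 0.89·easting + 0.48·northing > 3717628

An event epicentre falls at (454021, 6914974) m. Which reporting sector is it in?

-0.32·454021 − 2.33·6914974 = -16257176.140, which is > -16273261
0.44·454021 + 1.08·6914974 = 7667941.160, which is < 7673344
0.89·454021 + 0.48·6914974 = 3723266.210, which is > 3717628
This sign pattern matches Gamma.

Gamma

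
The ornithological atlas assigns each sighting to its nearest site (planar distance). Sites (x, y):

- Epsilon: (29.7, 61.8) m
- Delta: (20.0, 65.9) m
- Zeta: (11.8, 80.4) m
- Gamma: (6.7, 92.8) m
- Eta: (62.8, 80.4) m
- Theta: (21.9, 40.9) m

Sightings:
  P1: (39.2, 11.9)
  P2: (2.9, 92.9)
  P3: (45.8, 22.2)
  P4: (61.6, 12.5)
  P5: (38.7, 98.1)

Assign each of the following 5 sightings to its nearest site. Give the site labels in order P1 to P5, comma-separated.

Theta, Gamma, Theta, Theta, Eta

P1 → Theta (d²=1140.29)
P2 → Gamma (d²=14.45)
P3 → Theta (d²=920.90)
P4 → Theta (d²=2382.65)
P5 → Eta (d²=894.10)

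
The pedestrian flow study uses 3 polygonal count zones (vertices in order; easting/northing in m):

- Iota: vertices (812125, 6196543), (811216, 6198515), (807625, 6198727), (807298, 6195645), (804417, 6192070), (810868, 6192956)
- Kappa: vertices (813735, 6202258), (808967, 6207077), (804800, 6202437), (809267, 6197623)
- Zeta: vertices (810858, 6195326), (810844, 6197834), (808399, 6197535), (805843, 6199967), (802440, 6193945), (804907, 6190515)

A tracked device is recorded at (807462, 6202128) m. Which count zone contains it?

Kappa

Cast a ray rightward from (807462, 6202128). For each polygon, the edges (by vertex number in listed order) whose endpoints lie on opposite sides of northing = 6202128, where each meets that height, and whether that is right or left of the point:
Iota: no edge straddles that height → 0 crossings.
Kappa: 3–4 at easting≈805086.7 (left), 4–1 at easting≈813609.7 (right) → 1 crossing.
Zeta: no edge straddles that height → 0 crossings.
Only Kappa has an odd count, so the point is inside Kappa.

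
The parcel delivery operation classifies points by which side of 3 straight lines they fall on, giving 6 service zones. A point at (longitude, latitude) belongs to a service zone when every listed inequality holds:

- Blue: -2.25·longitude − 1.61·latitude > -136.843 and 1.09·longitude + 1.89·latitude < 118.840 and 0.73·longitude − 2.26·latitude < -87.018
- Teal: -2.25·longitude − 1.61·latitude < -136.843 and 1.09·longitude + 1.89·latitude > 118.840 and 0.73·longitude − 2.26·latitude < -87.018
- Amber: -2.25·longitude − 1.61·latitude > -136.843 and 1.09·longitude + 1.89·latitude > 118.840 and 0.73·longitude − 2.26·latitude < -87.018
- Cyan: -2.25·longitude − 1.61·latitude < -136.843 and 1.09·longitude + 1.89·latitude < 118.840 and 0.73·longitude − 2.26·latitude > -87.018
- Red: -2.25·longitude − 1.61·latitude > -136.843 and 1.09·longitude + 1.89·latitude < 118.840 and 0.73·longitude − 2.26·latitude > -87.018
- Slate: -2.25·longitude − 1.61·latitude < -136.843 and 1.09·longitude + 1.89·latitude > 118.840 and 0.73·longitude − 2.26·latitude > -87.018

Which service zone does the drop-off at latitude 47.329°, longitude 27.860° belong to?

Slate

-2.25·27.860 − 1.61·47.329 = -138.885, which is < -136.843
1.09·27.860 + 1.89·47.329 = 119.819, which is > 118.840
0.73·27.860 − 2.26·47.329 = -86.626, which is > -87.018
This sign pattern matches Slate.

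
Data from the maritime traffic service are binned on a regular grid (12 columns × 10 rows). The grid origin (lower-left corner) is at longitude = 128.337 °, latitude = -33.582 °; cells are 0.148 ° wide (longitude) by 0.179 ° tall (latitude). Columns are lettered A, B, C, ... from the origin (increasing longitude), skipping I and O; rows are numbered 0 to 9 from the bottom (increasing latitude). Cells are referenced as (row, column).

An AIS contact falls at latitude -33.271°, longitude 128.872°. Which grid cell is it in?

Column index: ⌊(128.872 − 128.337) / 0.148⌋ = ⌊3.615⌋ = 3 → column D
Row offset from origin: ⌊(-33.271 − -33.582) / 0.179⌋ = ⌊1.737⌋ = 1 → row 1

(1, D)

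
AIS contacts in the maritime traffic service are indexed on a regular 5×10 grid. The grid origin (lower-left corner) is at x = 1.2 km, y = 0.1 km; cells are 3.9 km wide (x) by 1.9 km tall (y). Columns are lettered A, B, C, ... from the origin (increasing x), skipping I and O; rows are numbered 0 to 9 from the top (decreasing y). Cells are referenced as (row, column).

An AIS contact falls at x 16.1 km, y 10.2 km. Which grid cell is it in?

Column index: ⌊(16.1 − 1.2) / 3.9⌋ = ⌊3.821⌋ = 3 → column D
Row offset from origin: ⌊(10.2 − 0.1) / 1.9⌋ = ⌊5.316⌋ = 5 → row 4 (counted from top)

(4, D)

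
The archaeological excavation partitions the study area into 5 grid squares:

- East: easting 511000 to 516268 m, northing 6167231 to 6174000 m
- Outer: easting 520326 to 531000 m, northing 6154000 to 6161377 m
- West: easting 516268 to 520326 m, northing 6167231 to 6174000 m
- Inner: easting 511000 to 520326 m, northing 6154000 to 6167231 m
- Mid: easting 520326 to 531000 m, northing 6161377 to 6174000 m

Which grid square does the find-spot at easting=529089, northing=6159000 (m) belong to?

Outer

The point has easting = 529089 and northing = 6159000.
Only Outer satisfies 520326 ≤ easting ≤ 531000 and 6154000 ≤ northing ≤ 6161377.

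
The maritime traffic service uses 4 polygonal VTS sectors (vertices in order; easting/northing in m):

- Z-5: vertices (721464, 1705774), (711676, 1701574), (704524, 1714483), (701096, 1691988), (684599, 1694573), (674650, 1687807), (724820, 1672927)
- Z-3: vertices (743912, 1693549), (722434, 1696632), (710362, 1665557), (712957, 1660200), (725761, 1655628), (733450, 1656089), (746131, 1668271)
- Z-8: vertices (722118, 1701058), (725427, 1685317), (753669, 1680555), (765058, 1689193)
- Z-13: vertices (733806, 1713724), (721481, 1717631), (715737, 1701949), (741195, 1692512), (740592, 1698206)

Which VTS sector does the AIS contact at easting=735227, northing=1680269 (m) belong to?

Z-3

Cast a ray rightward from (735227, 1680269). For each polygon, the edges (by vertex number in listed order) whose endpoints lie on opposite sides of northing = 1680269, where each meets that height, and whether that is right or left of the point:
Z-5: 6–7 at easting≈700065.4 (left), 7–1 at easting≈724069.9 (left) → 0 crossings.
Z-3: 2–3 at easting≈716077.3 (left), 7–1 at easting≈745077.8 (right) → 1 crossing.
Z-8: no edge straddles that height → 0 crossings.
Z-13: no edge straddles that height → 0 crossings.
Only Z-3 has an odd count, so the point is inside Z-3.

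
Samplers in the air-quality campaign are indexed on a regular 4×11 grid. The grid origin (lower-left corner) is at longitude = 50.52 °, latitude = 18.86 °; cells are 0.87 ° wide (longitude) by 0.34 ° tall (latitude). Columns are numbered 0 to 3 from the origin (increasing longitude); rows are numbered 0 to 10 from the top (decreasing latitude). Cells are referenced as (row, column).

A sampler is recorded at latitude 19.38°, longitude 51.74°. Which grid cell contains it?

(9, 1)

Column index: ⌊(51.74 − 50.52) / 0.87⌋ = ⌊1.402⌋ = 1
Row offset from origin: ⌊(19.38 − 18.86) / 0.34⌋ = ⌊1.529⌋ = 1 → row 9 (counted from top)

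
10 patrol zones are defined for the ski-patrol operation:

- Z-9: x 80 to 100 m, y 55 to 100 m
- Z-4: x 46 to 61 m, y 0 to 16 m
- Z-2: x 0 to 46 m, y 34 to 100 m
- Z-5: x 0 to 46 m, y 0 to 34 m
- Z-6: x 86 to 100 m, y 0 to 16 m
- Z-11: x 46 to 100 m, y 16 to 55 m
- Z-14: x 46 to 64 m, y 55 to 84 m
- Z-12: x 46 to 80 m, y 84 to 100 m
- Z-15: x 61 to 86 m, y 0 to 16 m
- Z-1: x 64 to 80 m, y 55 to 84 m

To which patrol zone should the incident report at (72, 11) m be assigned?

Z-15

The point has x = 72 and y = 11.
Only Z-15 satisfies 61 ≤ x ≤ 86 and 0 ≤ y ≤ 16.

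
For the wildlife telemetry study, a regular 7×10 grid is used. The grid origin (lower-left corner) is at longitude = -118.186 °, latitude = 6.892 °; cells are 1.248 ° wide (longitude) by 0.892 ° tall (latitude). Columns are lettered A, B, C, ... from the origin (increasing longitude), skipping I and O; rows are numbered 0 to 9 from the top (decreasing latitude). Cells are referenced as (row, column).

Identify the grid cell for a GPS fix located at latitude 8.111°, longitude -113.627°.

Column index: ⌊(-113.627 − -118.186) / 1.248⌋ = ⌊3.653⌋ = 3 → column D
Row offset from origin: ⌊(8.111 − 6.892) / 0.892⌋ = ⌊1.367⌋ = 1 → row 8 (counted from top)

(8, D)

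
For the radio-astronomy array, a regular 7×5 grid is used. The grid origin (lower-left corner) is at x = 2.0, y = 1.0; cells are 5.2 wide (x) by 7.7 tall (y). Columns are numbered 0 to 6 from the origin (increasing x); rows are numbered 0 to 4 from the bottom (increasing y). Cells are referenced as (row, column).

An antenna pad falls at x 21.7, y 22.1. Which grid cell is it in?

Column index: ⌊(21.7 − 2.0) / 5.2⌋ = ⌊3.788⌋ = 3
Row offset from origin: ⌊(22.1 − 1.0) / 7.7⌋ = ⌊2.740⌋ = 2 → row 2

(2, 3)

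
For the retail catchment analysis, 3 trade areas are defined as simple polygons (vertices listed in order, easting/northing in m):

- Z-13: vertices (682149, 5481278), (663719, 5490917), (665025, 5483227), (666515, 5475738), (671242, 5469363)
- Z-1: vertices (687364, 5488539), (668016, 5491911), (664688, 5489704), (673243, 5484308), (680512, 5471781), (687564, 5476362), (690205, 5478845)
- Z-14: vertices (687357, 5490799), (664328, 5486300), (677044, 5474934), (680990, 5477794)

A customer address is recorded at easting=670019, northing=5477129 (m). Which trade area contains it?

Z-13

Cast a ray rightward from (670019, 5477129). For each polygon, the edges (by vertex number in listed order) whose endpoints lie on opposite sides of northing = 5477129, where each meets that height, and whether that is right or left of the point:
Z-13: 3–4 at easting≈666238.2 (left), 5–1 at easting≈678351.0 (right) → 1 crossing.
Z-1: 4–5 at easting≈677408.7 (right), 6–7 at easting≈688379.8 (right) → 2 crossings.
Z-14: 2–3 at easting≈674588.3 (right), 3–4 at easting≈680072.5 (right) → 2 crossings.
Only Z-13 has an odd count, so the point is inside Z-13.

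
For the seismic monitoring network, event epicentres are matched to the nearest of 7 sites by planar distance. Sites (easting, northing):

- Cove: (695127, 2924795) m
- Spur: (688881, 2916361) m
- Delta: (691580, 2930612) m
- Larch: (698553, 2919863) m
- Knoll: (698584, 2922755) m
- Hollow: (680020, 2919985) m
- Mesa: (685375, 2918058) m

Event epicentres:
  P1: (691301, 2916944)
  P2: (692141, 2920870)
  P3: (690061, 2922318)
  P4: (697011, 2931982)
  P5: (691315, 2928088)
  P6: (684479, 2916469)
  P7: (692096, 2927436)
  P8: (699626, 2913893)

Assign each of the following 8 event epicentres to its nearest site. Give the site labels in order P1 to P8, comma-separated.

Spur, Cove, Cove, Delta, Delta, Mesa, Delta, Larch

P1 → Spur (d²=6196289.00)
P2 → Cove (d²=24321821.00)
P3 → Cove (d²=31799885.00)
P4 → Delta (d²=31372661.00)
P5 → Delta (d²=6440801.00)
P6 → Mesa (d²=3327737.00)
P7 → Delta (d²=10353232.00)
P8 → Larch (d²=36792229.00)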